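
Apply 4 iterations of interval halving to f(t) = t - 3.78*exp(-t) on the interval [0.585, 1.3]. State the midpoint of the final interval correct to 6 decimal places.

1.188281

f(0.585000) = -1.520860, f(1.300000) = 0.269830 (opposite signs)
step 1: m = 0.942500, f(m) = -0.530386 < 0 → root in [0.942500, 1.300000]
step 2: m = 1.121250, f(m) = -0.110547 < 0 → root in [1.121250, 1.300000]
step 3: m = 1.210625, f(m) = 0.084144 > 0 → root in [1.121250, 1.210625]
step 4: m = 1.165938, f(m) = -0.012025 < 0 → root in [1.165938, 1.210625]
Midpoint of [1.165938, 1.210625] = 1.188281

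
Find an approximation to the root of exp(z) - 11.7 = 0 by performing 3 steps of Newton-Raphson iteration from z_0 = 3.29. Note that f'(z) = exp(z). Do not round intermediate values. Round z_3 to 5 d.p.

2.46011

z_0 = 3.290000: f = 15.142864, f' = 26.842864 → z_1 = 3.290000 - (15.142864)/(26.842864) = 2.725870
z_1 = 2.725870: f = 3.569693, f' = 15.269693 → z_2 = 2.725870 - (3.569693)/(15.269693) = 2.492094
z_2 = 2.492094: f = 0.386555, f' = 12.086555 → z_3 = 2.492094 - (0.386555)/(12.086555) = 2.460111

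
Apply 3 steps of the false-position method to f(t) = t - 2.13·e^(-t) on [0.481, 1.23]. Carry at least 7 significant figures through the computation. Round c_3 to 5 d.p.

f(0.481000) = -0.835691, f(1.230000) = 0.607417
step 1: c = 0.914739, f(c) = 0.061417 > 0 → new bracket [0.481000, 0.914739]
step 2: c = 0.885045, f(c) = 0.006004 > 0 → new bracket [0.481000, 0.885045]
step 3: c = 0.882163, f(c) = 0.000585 > 0 → new bracket [0.481000, 0.882163]

0.88216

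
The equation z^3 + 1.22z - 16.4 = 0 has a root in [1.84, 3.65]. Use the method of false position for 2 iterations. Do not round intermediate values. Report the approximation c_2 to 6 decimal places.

f(1.840000) = -7.925696, f(3.650000) = 36.680125
step 1: c = 2.161606, f(c) = -3.662646 < 0 → new bracket [2.161606, 3.650000]
step 2: c = 2.296735, f(c) = -1.482730 < 0 → new bracket [2.296735, 3.650000]

2.296735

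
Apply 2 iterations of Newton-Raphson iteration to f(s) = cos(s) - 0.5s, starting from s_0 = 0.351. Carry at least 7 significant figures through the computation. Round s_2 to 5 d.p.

1.03655

f'(s) = -sin(s) - 0.5
s_0 = 0.351000: f = 0.763529, f' = -0.843837 → s_1 = 0.351000 - (0.763529)/(-0.843837) = 1.255830
s_1 = 1.255830: f = -0.318131, f' = -1.450807 → s_2 = 1.255830 - (-0.318131)/(-1.450807) = 1.036552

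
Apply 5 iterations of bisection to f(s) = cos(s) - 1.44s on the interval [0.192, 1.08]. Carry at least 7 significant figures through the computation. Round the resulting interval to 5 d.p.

[0.58050, 0.60825]

f(0.192000) = 0.705145, f(1.080000) = -1.083872 (opposite signs)
step 1: m = 0.636000, f(m) = -0.111362 < 0 → root in [0.192000, 0.636000]
step 2: m = 0.414000, f(m) = 0.319359 > 0 → root in [0.414000, 0.636000]
step 3: m = 0.525000, f(m) = 0.109324 > 0 → root in [0.525000, 0.636000]
step 4: m = 0.580500, f(m) = 0.000269 > 0 → root in [0.580500, 0.636000]
step 5: m = 0.608250, f(m) = -0.055231 < 0 → root in [0.580500, 0.608250]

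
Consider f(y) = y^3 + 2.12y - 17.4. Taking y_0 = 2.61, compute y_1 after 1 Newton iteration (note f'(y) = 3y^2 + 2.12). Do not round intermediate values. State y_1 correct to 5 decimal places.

y_0 = 2.610000: f = 5.912781, f' = 22.556300 → y_1 = 2.610000 - (5.912781)/(22.556300) = 2.347866

2.34787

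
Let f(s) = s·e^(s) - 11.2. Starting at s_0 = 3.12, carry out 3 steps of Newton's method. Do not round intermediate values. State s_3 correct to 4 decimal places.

1.8476

f'(s) = (s + 1)·e^(s)
s_0 = 3.120000: f = 59.456704, f' = 93.303084 → s_1 = 3.120000 - (59.456704)/(93.303084) = 2.482757
s_1 = 2.482757: f = 18.529123, f' = 41.703359 → s_2 = 2.482757 - (18.529123)/(41.703359) = 2.038450
s_2 = 2.038450: f = 4.452634, f' = 23.331330 → s_3 = 2.038450 - (4.452634)/(23.331330) = 1.847606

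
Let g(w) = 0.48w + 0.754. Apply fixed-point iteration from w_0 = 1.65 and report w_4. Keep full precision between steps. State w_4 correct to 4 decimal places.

1.4606

w_1 = g(1.650000) = 1.546000
w_2 = g(1.546000) = 1.496080
w_3 = g(1.496080) = 1.472118
w_4 = g(1.472118) = 1.460617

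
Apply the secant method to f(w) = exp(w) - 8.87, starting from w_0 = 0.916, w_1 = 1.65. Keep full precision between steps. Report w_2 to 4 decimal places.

f(w_0) = -6.370727, f(w_1) = -3.663020
w_2 = 1.650000 - (-3.663020)·(1.650000 - 0.916000)/(-3.663020 - (-6.370727)) = 2.642965; f(w_2) = 5.184809

2.6430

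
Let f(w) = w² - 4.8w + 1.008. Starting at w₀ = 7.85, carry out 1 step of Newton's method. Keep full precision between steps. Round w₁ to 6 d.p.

5.560963

f'(w) = 2w - 4.8
w_0 = 7.850000: f = 24.950500, f' = 10.900000 → w_1 = 7.850000 - (24.950500)/(10.900000) = 5.560963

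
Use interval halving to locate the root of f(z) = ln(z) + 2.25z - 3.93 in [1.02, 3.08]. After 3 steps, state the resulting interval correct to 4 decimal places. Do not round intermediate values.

[1.5350, 1.7925]

f(1.020000) = -1.615197, f(3.080000) = 4.124930 (opposite signs)
step 1: m = 2.050000, f(m) = 1.400340 > 0 → root in [1.020000, 2.050000]
step 2: m = 1.535000, f(m) = -0.047720 < 0 → root in [1.535000, 2.050000]
step 3: m = 1.792500, f(m) = 0.686736 > 0 → root in [1.535000, 1.792500]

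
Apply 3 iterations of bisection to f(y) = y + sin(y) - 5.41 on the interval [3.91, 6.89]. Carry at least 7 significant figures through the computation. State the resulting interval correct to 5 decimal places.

[5.77250, 6.14500]

f(3.910000) = -2.194991, f(6.890000) = 2.050254 (opposite signs)
step 1: m = 5.400000, f(m) = -0.782764 < 0 → root in [5.400000, 6.890000]
step 2: m = 6.145000, f(m) = 0.597254 > 0 → root in [5.400000, 6.145000]
step 3: m = 5.772500, f(m) = -0.126275 < 0 → root in [5.772500, 6.145000]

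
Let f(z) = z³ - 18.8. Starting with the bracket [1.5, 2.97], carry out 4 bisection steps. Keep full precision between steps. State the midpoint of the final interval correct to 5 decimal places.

2.64844

f(1.500000) = -15.425000, f(2.970000) = 7.398073 (opposite signs)
step 1: m = 2.235000, f(m) = -7.635672 < 0 → root in [2.235000, 2.970000]
step 2: m = 2.602500, f(m) = -1.173251 < 0 → root in [2.602500, 2.970000]
step 3: m = 2.786250, f(m) = 2.830186 > 0 → root in [2.602500, 2.786250]
step 4: m = 2.694375, f(m) = 0.760237 > 0 → root in [2.602500, 2.694375]
Midpoint of [2.602500, 2.694375] = 2.648438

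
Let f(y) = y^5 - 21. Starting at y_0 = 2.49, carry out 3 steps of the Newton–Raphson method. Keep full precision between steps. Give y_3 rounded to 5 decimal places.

f'(y) = 5y^4
y_0 = 2.490000: f = 74.718688, f' = 192.206200 → y_1 = 2.490000 - (74.718688)/(192.206200) = 2.101258
y_1 = 2.101258: f = 19.963452, f' = 97.473653 → y_2 = 2.101258 - (19.963452)/(97.473653) = 1.896449
y_2 = 1.896449: f = 3.530466, f' = 64.674733 → y_3 = 1.896449 - (3.530466)/(64.674733) = 1.841861

1.84186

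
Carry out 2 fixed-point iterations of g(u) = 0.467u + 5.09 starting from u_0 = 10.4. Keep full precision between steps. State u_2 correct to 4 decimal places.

u_1 = g(10.400000) = 9.946800
u_2 = g(9.946800) = 9.735156

9.7352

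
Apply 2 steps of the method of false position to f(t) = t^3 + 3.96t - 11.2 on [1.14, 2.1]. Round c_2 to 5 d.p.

1.64898

f(1.140000) = -5.204056, f(2.100000) = 6.377000
step 1: c = 1.571385, f(c) = -1.097172 < 0 → new bracket [1.571385, 2.100000]
step 2: c = 1.648983, f(c) = -0.186203 < 0 → new bracket [1.648983, 2.100000]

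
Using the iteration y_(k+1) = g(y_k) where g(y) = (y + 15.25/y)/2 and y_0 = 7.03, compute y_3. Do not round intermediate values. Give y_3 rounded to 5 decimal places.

y_1 = g(7.030000) = 4.599637
y_2 = g(4.599637) = 3.957558
y_3 = g(3.957558) = 3.905472

3.90547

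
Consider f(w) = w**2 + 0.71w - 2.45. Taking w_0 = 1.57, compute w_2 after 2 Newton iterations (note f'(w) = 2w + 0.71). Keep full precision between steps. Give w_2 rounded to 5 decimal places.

1.25022

w_0 = 1.570000: f = 1.129600, f' = 3.850000 → w_1 = 1.570000 - (1.129600)/(3.850000) = 1.276597
w_1 = 1.276597: f = 0.086085, f' = 3.263195 → w_2 = 1.276597 - (0.086085)/(3.263195) = 1.250217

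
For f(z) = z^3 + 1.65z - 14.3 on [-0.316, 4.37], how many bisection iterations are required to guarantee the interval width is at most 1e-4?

Initial width b − a = 4.37 − -0.316 = 4.686000.
After n steps the width is (b−a)/2^n; need (b−a)/2^n ≤ 1e-4.
So n ≥ log₂(4.686000/1e-4) = log₂(46860.0000) ≈ 15.5161.
Hence n = 16.

16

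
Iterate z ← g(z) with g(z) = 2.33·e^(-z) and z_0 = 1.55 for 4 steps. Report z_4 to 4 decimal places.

z_1 = g(1.550000) = 0.494538
z_2 = g(0.494538) = 1.420957
z_3 = g(1.420957) = 0.562655
z_4 = g(0.562655) = 1.327388

1.3274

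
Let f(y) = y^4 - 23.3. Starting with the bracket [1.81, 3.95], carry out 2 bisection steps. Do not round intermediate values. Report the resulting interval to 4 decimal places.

[1.8100, 2.3450]

f(1.810000) = -12.567169, f(3.950000) = 220.138006 (opposite signs)
step 1: m = 2.880000, f(m) = 45.497071 > 0 → root in [1.810000, 2.880000]
step 2: m = 2.345000, f(m) = 6.939276 > 0 → root in [1.810000, 2.345000]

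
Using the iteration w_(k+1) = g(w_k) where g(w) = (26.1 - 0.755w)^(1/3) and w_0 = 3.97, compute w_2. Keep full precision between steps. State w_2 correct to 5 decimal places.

w_1 = g(3.970000) = 2.848091
w_2 = g(2.848091) = 2.882482

2.88248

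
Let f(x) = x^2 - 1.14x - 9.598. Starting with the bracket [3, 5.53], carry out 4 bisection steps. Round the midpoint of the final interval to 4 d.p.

f(3.000000) = -4.018000, f(5.530000) = 14.678700 (opposite signs)
step 1: m = 4.265000, f(m) = 3.730125 > 0 → root in [3.000000, 4.265000]
step 2: m = 3.632500, f(m) = -0.543994 < 0 → root in [3.632500, 4.265000]
step 3: m = 3.948750, f(m) = 1.493052 > 0 → root in [3.632500, 3.948750]
step 4: m = 3.790625, f(m) = 0.449525 > 0 → root in [3.632500, 3.790625]
Midpoint of [3.632500, 3.790625] = 3.711563

3.7116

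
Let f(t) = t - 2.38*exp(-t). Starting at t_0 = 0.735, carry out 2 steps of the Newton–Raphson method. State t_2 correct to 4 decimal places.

0.9346

Newton update: t ← t − f(t)/f'(t).
f'(t) = 1 + 2.38*exp(-t)
t_0 = 0.735000: f = -0.406223, f' = 2.141223 → t_1 = 0.735000 - (-0.406223)/(2.141223) = 0.924715
t_1 = 0.924715: f = -0.019298, f' = 1.944013 → t_2 = 0.924715 - (-0.019298)/(1.944013) = 0.934642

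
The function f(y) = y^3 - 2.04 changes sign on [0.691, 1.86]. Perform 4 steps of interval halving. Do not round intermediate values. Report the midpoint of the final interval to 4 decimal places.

f(0.691000) = -1.710061, f(1.860000) = 4.394856 (opposite signs)
step 1: m = 1.275500, f(m) = 0.035111 > 0 → root in [0.691000, 1.275500]
step 2: m = 0.983250, f(m) = -1.089413 < 0 → root in [0.983250, 1.275500]
step 3: m = 1.129375, f(m) = -0.599496 < 0 → root in [1.129375, 1.275500]
step 4: m = 1.202438, f(m) = -0.301449 < 0 → root in [1.202438, 1.275500]
Midpoint of [1.202438, 1.275500] = 1.238969

1.2390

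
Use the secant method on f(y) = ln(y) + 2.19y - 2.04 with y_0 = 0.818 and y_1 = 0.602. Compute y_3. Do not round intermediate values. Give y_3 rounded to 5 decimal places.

0.95252

f(y_0) = -0.449473, f(y_1) = -1.229118
y_2 = 0.602000 - (-1.229118)·(0.602000 - 0.818000)/(-1.229118 - (-0.449473)) = 0.942526; f(y_2) = -0.035059
y_3 = 0.942526 - (-0.035059)·(0.942526 - 0.602000)/(-0.035059 - (-1.229118)) = 0.952525; f(y_3) = -0.002611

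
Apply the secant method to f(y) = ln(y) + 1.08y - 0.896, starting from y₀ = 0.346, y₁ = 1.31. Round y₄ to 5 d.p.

0.91359

f(y_0) = -1.583637, f(y_1) = 0.788827
y_2 = 1.310000 - (0.788827)·(1.310000 - 0.346000)/(0.788827 - (-1.583637)) = 0.989477; f(y_2) = 0.162056
y_3 = 0.989477 - (0.162056)·(0.989477 - 1.310000)/(0.162056 - (0.788827)) = 0.906603; f(y_3) = -0.014919
y_4 = 0.906603 - (-0.014919)·(0.906603 - 0.989477)/(-0.014919 - (0.162056)) = 0.913589; f(y_4) = 0.000303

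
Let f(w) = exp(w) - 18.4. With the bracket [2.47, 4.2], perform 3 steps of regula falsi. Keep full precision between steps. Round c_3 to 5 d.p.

f(2.470000) = -6.577553, f(4.200000) = 48.286331
step 1: c = 2.677407, f(c) = -3.852673 < 0 → new bracket [2.677407, 4.200000]
step 2: c = 2.789915, f(c) = -2.120361 < 0 → new bracket [2.789915, 4.200000]
step 3: c = 2.849231, f(c) = -1.125516 < 0 → new bracket [2.849231, 4.200000]

2.84923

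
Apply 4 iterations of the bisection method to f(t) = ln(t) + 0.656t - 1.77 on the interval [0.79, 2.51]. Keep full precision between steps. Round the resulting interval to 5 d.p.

f(0.790000) = -1.487482, f(2.510000) = 0.796843 (opposite signs)
step 1: m = 1.650000, f(m) = -0.186825 < 0 → root in [1.650000, 2.510000]
step 2: m = 2.080000, f(m) = 0.326848 > 0 → root in [1.650000, 2.080000]
step 3: m = 1.865000, f(m) = 0.076701 > 0 → root in [1.650000, 1.865000]
step 4: m = 1.757500, f(m) = -0.053188 < 0 → root in [1.757500, 1.865000]

[1.75750, 1.86500]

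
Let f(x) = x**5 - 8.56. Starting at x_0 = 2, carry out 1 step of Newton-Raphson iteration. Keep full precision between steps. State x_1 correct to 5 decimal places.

1.70700

f'(x) = 5x**4
x_0 = 2.000000: f = 23.440000, f' = 80.000000 → x_1 = 2.000000 - (23.440000)/(80.000000) = 1.707000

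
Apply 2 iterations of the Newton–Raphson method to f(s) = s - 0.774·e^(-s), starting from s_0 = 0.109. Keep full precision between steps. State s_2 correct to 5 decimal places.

f'(s) = 1 + 0.774·e^(-s)
s_0 = 0.109000: f = -0.585069, f' = 1.694069 → s_1 = 0.109000 - (-0.585069)/(1.694069) = 0.454363
s_1 = 0.454363: f = -0.037012, f' = 1.491375 → s_2 = 0.454363 - (-0.037012)/(1.491375) = 0.479181

0.47918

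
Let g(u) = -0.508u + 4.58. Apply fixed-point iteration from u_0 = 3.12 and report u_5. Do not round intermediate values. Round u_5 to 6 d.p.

3.034332

u_1 = g(3.120000) = 2.995040
u_2 = g(2.995040) = 3.058520
u_3 = g(3.058520) = 3.026272
u_4 = g(3.026272) = 3.042654
u_5 = g(3.042654) = 3.034332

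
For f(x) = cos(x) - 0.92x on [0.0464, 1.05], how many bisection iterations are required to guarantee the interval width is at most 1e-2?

7

Initial width b − a = 1.05 − 0.0464 = 1.003600.
After n steps the width is (b−a)/2^n; need (b−a)/2^n ≤ 1e-2.
So n ≥ log₂(1.003600/1e-2) = log₂(100.3600) ≈ 6.6490.
Hence n = 7.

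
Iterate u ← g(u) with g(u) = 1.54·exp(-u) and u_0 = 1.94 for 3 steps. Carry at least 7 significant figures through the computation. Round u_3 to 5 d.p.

0.44821

u_1 = g(1.940000) = 0.221304
u_2 = g(0.221304) = 1.234268
u_3 = g(1.234268) = 0.448213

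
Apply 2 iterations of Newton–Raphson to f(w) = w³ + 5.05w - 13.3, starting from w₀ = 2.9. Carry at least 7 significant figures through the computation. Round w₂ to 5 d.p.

f'(w) = 3w² + 5.05
w_0 = 2.900000: f = 25.734000, f' = 30.280000 → w_1 = 2.900000 - (25.734000)/(30.280000) = 2.050132
w_1 = 2.050132: f = 5.669958, f' = 17.659125 → w_2 = 2.050132 - (5.669958)/(17.659125) = 1.729054

1.72905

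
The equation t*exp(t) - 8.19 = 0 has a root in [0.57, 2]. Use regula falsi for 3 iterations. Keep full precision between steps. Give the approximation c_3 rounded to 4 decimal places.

1.6018

f(0.570000) = -7.182088, f(2.000000) = 6.588112
step 1: c = 1.315841, f(c) = -3.284693 < 0 → new bracket [1.315841, 2.000000]
step 2: c = 1.543462, f(c) = -0.965417 < 0 → new bracket [1.543462, 2.000000]
step 3: c = 1.601812, f(c) = -0.241785 < 0 → new bracket [1.601812, 2.000000]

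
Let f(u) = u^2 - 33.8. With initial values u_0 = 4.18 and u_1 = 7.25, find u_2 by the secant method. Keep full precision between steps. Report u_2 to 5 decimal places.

f(u_0) = -16.327600, f(u_1) = 18.762500
u_2 = 7.250000 - (18.762500)·(7.250000 - 4.180000)/(18.762500 - (-16.327600)) = 5.608486; f(u_2) = -2.344880

5.60849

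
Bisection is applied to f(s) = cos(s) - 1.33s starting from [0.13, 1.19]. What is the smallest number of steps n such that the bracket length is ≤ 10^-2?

Initial width b − a = 1.19 − 0.13 = 1.060000.
After n steps the width is (b−a)/2^n; need (b−a)/2^n ≤ 10^-2.
So n ≥ log₂(1.060000/10^-2) = log₂(106.0000) ≈ 6.7279.
Hence n = 7.

7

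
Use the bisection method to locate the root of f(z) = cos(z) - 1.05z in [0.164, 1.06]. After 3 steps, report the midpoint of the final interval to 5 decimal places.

f(0.164000) = 0.814382, f(1.060000) = -0.624128 (opposite signs)
step 1: m = 0.612000, f(m) = 0.175901 > 0 → root in [0.612000, 1.060000]
step 2: m = 0.836000, f(m) = -0.207364 < 0 → root in [0.612000, 0.836000]
step 3: m = 0.724000, f(m) = -0.011038 < 0 → root in [0.612000, 0.724000]
Midpoint of [0.612000, 0.724000] = 0.668000

0.66800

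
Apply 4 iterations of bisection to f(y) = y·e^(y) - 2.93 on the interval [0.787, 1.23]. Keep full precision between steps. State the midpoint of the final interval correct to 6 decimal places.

1.050031

f(0.787000) = -1.201121, f(1.230000) = 1.278112 (opposite signs)
step 1: m = 1.008500, f(m) = -0.165212 < 0 → root in [1.008500, 1.230000]
step 2: m = 1.119250, f(m) = 0.497766 > 0 → root in [1.008500, 1.119250]
step 3: m = 1.063875, f(m) = 0.152660 > 0 → root in [1.008500, 1.063875]
step 4: m = 1.036188, f(m) = -0.009556 < 0 → root in [1.036188, 1.063875]
Midpoint of [1.036188, 1.063875] = 1.050031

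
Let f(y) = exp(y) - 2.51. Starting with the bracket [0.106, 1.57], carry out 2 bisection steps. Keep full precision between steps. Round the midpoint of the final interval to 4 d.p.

f(0.106000) = -1.398178, f(1.570000) = 2.296648 (opposite signs)
step 1: m = 0.838000, f(m) = -0.198261 < 0 → root in [0.838000, 1.570000]
step 2: m = 1.204000, f(m) = 0.823424 > 0 → root in [0.838000, 1.204000]
Midpoint of [0.838000, 1.204000] = 1.021000

1.0210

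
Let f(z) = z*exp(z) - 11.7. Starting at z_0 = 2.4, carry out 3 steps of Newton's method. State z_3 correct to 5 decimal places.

1.84654

f'(z) = (z+1)*exp(z)
z_0 = 2.400000: f = 14.755623, f' = 37.478800 → z_1 = 2.400000 - (14.755623)/(37.478800) = 2.006294
z_1 = 2.006294: f = 3.218222, f' = 22.353933 → z_2 = 2.006294 - (3.218222)/(22.353933) = 1.862327
z_2 = 1.862327: f = 0.290977, f' = 18.429682 → z_3 = 1.862327 - (0.290977)/(18.429682) = 1.846539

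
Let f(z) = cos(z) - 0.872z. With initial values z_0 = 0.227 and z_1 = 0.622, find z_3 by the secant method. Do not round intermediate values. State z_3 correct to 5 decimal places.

0.79802

f(z_0) = 0.776402, f(z_1) = 0.270331
z_2 = 0.622000 - (0.270331)·(0.622000 - 0.227000)/(0.270331 - (0.776402)) = 0.832999; f(z_2) = -0.053716
z_3 = 0.832999 - (-0.053716)·(0.832999 - 0.622000)/(-0.053716 - (0.270331)) = 0.798023; f(z_3) = 0.002248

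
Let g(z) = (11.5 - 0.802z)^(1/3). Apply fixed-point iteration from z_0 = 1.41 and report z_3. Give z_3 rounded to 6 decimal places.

z_1 = g(1.410000) = 2.180627
z_2 = g(2.180627) = 2.136412
z_3 = g(2.136412) = 2.138999

2.138999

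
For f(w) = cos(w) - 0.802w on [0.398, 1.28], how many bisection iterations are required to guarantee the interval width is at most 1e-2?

7

Initial width b − a = 1.28 − 0.398 = 0.882000.
After n steps the width is (b−a)/2^n; need (b−a)/2^n ≤ 1e-2.
So n ≥ log₂(0.882000/1e-2) = log₂(88.2000) ≈ 6.4627.
Hence n = 7.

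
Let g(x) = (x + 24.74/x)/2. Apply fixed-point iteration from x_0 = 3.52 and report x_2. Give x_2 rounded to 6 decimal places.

x_1 = g(3.520000) = 5.274205
x_2 = g(5.274205) = 4.982480

4.982480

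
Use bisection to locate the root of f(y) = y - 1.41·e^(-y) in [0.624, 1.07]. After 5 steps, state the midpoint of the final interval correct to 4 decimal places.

f(0.624000) = -0.131474, f(1.070000) = 0.586358 (opposite signs)
step 1: m = 0.847000, f(m) = 0.242534 > 0 → root in [0.624000, 0.847000]
step 2: m = 0.735500, f(m) = 0.059735 > 0 → root in [0.624000, 0.735500]
step 3: m = 0.679750, f(m) = -0.034759 < 0 → root in [0.679750, 0.735500]
step 4: m = 0.707625, f(m) = 0.012758 > 0 → root in [0.679750, 0.707625]
step 5: m = 0.693688, f(m) = -0.010932 < 0 → root in [0.693688, 0.707625]
Midpoint of [0.693688, 0.707625] = 0.700656

0.7007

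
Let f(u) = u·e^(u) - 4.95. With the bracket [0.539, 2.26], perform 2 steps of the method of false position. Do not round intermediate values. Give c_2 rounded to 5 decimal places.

1.07582

False-position update: c = (a·f(b) − b·f(a))/(f(b) − f(a)); replace the endpoint whose sign matches f(c).
f(0.539000) = -4.025997, f(2.260000) = 16.707782
step 1: c = 0.873176, f(c) = -2.859175 < 0 → new bracket [0.873176, 2.260000]
step 2: c = 1.075823, f(c) = -1.795253 < 0 → new bracket [1.075823, 2.260000]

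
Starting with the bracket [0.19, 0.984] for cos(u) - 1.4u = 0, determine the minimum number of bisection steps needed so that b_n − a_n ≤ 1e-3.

Initial width b − a = 0.984 − 0.19 = 0.794000.
After n steps the width is (b−a)/2^n; need (b−a)/2^n ≤ 1e-3.
So n ≥ log₂(0.794000/1e-3) = log₂(794.0000) ≈ 9.6330.
Hence n = 10.

10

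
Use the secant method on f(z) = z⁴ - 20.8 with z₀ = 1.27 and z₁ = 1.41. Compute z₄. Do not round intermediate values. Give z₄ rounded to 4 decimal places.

1.9106

f(z_0) = -18.198554, f(z_1) = -16.847458
z_2 = 1.410000 - (-16.847458)·(1.410000 - 1.270000)/(-16.847458 - (-18.198554)) = 3.155728; f(z_2) = 78.374046
z_3 = 3.155728 - (78.374046)·(3.155728 - 1.410000)/(78.374046 - (-16.847458)) = 1.718870; f(z_3) = -12.070845
z_4 = 1.718870 - (-12.070845)·(1.718870 - 3.155728)/(-12.070845 - (78.374046)) = 1.910634; f(z_4) = -7.473682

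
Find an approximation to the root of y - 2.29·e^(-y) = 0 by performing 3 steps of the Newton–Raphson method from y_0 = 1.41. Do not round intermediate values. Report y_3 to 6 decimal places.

f'(y) = 1 + 2.29·e^(-y)
y_0 = 1.410000: f = 0.850912, f' = 1.559088 → y_1 = 1.410000 - (0.850912)/(1.559088) = 0.864225
y_1 = 0.864225: f = -0.100731, f' = 1.964956 → y_2 = 0.864225 - (-0.100731)/(1.964956) = 0.915489
y_2 = 0.915489: f = -0.001247, f' = 1.916735 → y_3 = 0.915489 - (-0.001247)/(1.916735) = 0.916139

0.916139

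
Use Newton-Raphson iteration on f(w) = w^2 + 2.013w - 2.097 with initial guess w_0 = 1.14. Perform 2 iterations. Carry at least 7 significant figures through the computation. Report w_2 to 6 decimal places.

0.757356

Newton update: w ← w − f(w)/f'(w).
f'(w) = 2w + 2.013
w_0 = 1.140000: f = 1.497420, f' = 4.293000 → w_1 = 1.140000 - (1.497420)/(4.293000) = 0.791195
w_1 = 0.791195: f = 0.121665, f' = 3.595390 → w_2 = 0.791195 - (0.121665)/(3.595390) = 0.757356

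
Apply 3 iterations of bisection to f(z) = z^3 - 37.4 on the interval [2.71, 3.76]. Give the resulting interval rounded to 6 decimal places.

f(2.710000) = -17.497489, f(3.760000) = 15.757376 (opposite signs)
step 1: m = 3.235000, f(m) = -3.544997 < 0 → root in [3.235000, 3.760000]
step 2: m = 3.497500, f(m) = 5.383191 > 0 → root in [3.235000, 3.497500]
step 3: m = 3.366250, f(m) = 0.745130 > 0 → root in [3.235000, 3.366250]

[3.235000, 3.366250]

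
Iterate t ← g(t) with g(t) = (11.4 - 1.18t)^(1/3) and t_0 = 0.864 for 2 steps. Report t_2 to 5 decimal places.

t_1 = g(0.864000) = 2.181419
t_2 = g(2.181419) = 2.066586

2.06659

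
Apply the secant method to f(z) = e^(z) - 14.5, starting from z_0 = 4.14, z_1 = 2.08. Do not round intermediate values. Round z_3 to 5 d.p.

Secant update: z_(k+1) = z_k − f(z_k)·(z_k − z_(k-1))/(f(z_k) − f(z_(k-1))).
f(z_0) = 48.302821, f(z_1) = -6.495531
z_2 = 2.080000 - (-6.495531)·(2.080000 - 4.140000)/(-6.495531 - (48.302821)) = 2.324182; f(z_2) = -4.281678
z_3 = 2.324182 - (-4.281678)·(2.324182 - 2.080000)/(-4.281678 - (-6.495531)) = 2.796441; f(z_3) = 1.886218

2.79644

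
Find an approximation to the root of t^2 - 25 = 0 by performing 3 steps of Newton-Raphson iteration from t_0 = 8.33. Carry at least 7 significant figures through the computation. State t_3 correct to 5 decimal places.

Newton update: t ← t − f(t)/f'(t).
f'(t) = 2t
t_0 = 8.330000: f = 44.388900, f' = 16.660000 → t_1 = 8.330000 - (44.388900)/(16.660000) = 5.665600
t_1 = 5.665600: f = 7.099026, f' = 11.331200 → t_2 = 5.665600 - (7.099026)/(11.331200) = 5.039098
t_2 = 5.039098: f = 0.392505, f' = 10.078195 → t_3 = 5.039098 - (0.392505)/(10.078195) = 5.000152

5.00015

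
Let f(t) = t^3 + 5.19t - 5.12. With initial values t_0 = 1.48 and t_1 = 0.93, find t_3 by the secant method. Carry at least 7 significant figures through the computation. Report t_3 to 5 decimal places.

f(t_0) = 5.802992, f(t_1) = 0.511057
t_2 = 0.930000 - (0.511057)·(0.930000 - 1.480000)/(0.511057 - (5.802992)) = 0.876885; f(t_2) = 0.105294
t_3 = 0.876885 - (0.105294)·(0.876885 - 0.930000)/(0.105294 - (0.511057)) = 0.863102; f(t_3) = 0.002462

0.86310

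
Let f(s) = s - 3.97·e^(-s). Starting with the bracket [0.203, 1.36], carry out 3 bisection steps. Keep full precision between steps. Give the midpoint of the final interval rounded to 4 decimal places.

f(0.203000) = -3.037625, f(1.360000) = 0.341057 (opposite signs)
step 1: m = 0.781500, f(m) = -1.035644 < 0 → root in [0.781500, 1.360000]
step 2: m = 1.070750, f(m) = -0.289973 < 0 → root in [1.070750, 1.360000]
step 3: m = 1.215375, f(m) = 0.037878 > 0 → root in [1.070750, 1.215375]
Midpoint of [1.070750, 1.215375] = 1.143063

1.1431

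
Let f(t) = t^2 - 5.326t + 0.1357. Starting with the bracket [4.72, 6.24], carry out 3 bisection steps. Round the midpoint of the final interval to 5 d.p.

5.38500

f(4.720000) = -2.724620, f(6.240000) = 5.839060 (opposite signs)
step 1: m = 5.480000, f(m) = 0.979620 > 0 → root in [4.720000, 5.480000]
step 2: m = 5.100000, f(m) = -1.016900 < 0 → root in [5.100000, 5.480000]
step 3: m = 5.290000, f(m) = -0.054740 < 0 → root in [5.290000, 5.480000]
Midpoint of [5.290000, 5.480000] = 5.385000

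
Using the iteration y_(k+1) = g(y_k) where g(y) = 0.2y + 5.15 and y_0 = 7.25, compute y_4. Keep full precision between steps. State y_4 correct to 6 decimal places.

6.438800

y_1 = g(7.250000) = 6.600000
y_2 = g(6.600000) = 6.470000
y_3 = g(6.470000) = 6.444000
y_4 = g(6.444000) = 6.438800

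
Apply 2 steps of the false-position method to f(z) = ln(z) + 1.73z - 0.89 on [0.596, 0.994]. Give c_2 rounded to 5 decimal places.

0.71171

f(0.596000) = -0.376435, f(0.994000) = 0.823602
step 1: c = 0.720847, f(c) = 0.029737 > 0 → new bracket [0.596000, 0.720847]
step 2: c = 0.711707, f(c) = 0.001163 > 0 → new bracket [0.596000, 0.711707]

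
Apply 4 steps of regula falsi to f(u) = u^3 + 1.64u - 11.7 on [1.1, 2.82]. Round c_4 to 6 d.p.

False-position update: c = (a·f(b) − b·f(a))/(f(b) − f(a)); replace the endpoint whose sign matches f(c).
f(1.100000) = -8.565000, f(2.820000) = 15.350568
step 1: c = 1.715992, f(c) = -3.832813 < 0 → new bracket [1.715992, 2.820000]
step 2: c = 1.936571, f(c) = -1.261283 < 0 → new bracket [1.936571, 2.820000]
step 3: c = 2.003647, f(c) = -0.370173 < 0 → new bracket [2.003647, 2.820000]
step 4: c = 2.022870, f(c) = -0.104908 < 0 → new bracket [2.022870, 2.820000]

2.022870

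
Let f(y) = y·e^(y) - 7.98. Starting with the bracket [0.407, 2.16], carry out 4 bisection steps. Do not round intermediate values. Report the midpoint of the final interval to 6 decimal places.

f(0.407000) = -7.368562, f(2.160000) = 10.749657 (opposite signs)
step 1: m = 1.283500, f(m) = -3.347528 < 0 → root in [1.283500, 2.160000]
step 2: m = 1.721750, f(m) = 1.652003 > 0 → root in [1.283500, 1.721750]
step 3: m = 1.502625, f(m) = -1.228001 < 0 → root in [1.502625, 1.721750]
step 4: m = 1.612188, f(m) = 0.103132 > 0 → root in [1.502625, 1.612188]
Midpoint of [1.502625, 1.612188] = 1.557406

1.557406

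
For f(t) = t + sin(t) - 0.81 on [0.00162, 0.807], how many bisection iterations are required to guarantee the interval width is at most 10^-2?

Initial width b − a = 0.807 − 0.00162 = 0.805380.
After n steps the width is (b−a)/2^n; need (b−a)/2^n ≤ 10^-2.
So n ≥ log₂(0.805380/10^-2) = log₂(80.5380) ≈ 6.3316.
Hence n = 7.

7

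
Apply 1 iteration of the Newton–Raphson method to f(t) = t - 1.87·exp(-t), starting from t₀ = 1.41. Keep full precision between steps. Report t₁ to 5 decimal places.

0.75540

f'(t) = 1 + 1.87·exp(-t)
t_0 = 1.410000: f = 0.953452, f' = 1.456548 → t_1 = 1.410000 - (0.953452)/(1.456548) = 0.755403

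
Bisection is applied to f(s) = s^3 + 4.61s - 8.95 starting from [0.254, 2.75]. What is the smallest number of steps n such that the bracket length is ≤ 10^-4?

15

Initial width b − a = 2.75 − 0.254 = 2.496000.
After n steps the width is (b−a)/2^n; need (b−a)/2^n ≤ 10^-4.
So n ≥ log₂(2.496000/10^-4) = log₂(24960.0000) ≈ 14.6073.
Hence n = 15.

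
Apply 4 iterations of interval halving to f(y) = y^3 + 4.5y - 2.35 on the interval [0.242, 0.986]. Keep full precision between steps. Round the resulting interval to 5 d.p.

[0.47450, 0.52100]

f(0.242000) = -1.246828, f(0.986000) = 3.045585 (opposite signs)
step 1: m = 0.614000, f(m) = 0.644476 > 0 → root in [0.242000, 0.614000]
step 2: m = 0.428000, f(m) = -0.345597 < 0 → root in [0.428000, 0.614000]
step 3: m = 0.521000, f(m) = 0.135921 > 0 → root in [0.428000, 0.521000]
step 4: m = 0.474500, f(m) = -0.107916 < 0 → root in [0.474500, 0.521000]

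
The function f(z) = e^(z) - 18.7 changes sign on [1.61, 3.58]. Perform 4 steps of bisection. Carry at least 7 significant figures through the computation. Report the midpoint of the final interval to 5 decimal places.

2.90281

f(1.610000) = -13.697189, f(3.580000) = 17.173541 (opposite signs)
step 1: m = 2.595000, f(m) = -5.303413 < 0 → root in [2.595000, 3.580000]
step 2: m = 3.087500, f(m) = 3.222204 > 0 → root in [2.595000, 3.087500]
step 3: m = 2.841250, f(m) = -1.562826 < 0 → root in [2.841250, 3.087500]
step 4: m = 2.964375, f(m) = 0.682585 > 0 → root in [2.841250, 2.964375]
Midpoint of [2.841250, 2.964375] = 2.902813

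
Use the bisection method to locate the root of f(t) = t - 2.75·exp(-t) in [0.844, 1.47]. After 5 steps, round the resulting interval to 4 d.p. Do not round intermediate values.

[1.0005, 1.0201]

f(0.844000) = -0.338465, f(1.470000) = 0.837705 (opposite signs)
step 1: m = 1.157000, f(m) = 0.292323 > 0 → root in [0.844000, 1.157000]
step 2: m = 1.000500, f(m) = -0.010663 < 0 → root in [1.000500, 1.157000]
step 3: m = 1.078750, f(m) = 0.143694 > 0 → root in [1.000500, 1.078750]
step 4: m = 1.039625, f(m) = 0.067260 > 0 → root in [1.000500, 1.039625]
step 5: m = 1.020062, f(m) = 0.028488 > 0 → root in [1.000500, 1.020062]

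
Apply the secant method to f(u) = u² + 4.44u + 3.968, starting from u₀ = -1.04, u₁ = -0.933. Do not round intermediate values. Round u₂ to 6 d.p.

f(u_0) = 0.432000, f(u_1) = 0.695969
u_2 = -0.933000 - (0.695969)·(-0.933000 - -1.040000)/(0.695969 - (0.432000)) = -1.215111; f(u_2) = 0.049401

-1.215111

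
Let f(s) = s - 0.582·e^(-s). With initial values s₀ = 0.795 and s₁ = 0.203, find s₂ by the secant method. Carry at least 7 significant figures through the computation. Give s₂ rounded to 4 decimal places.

Secant update: s_(k+1) = s_k − f(s_k)·(s_k − s_(k-1))/(f(s_k) − f(s_(k-1))).
f(s_0) = 0.532180, f(s_1) = -0.272074
s_2 = 0.203000 - (-0.272074)·(0.203000 - 0.795000)/(-0.272074 - (0.532180)) = 0.403270; f(s_2) = 0.014417

0.4033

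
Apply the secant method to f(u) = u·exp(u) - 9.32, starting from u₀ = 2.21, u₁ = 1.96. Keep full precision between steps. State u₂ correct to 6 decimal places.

f(u_0) = 10.825733, f(u_1) = 4.594681
u_2 = 1.960000 - (4.594681)·(1.960000 - 2.210000)/(4.594681 - (10.825733)) = 1.775654; f(u_2) = 1.163710

1.775654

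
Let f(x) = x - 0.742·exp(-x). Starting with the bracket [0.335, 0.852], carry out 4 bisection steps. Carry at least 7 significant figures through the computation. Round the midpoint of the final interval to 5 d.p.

f(0.335000) = -0.195781, f(0.852000) = 0.535492 (opposite signs)
step 1: m = 0.593500, f(m) = 0.183626 > 0 → root in [0.335000, 0.593500]
step 2: m = 0.464250, f(m) = -0.002176 < 0 → root in [0.464250, 0.593500]
step 3: m = 0.528875, f(m) = 0.091638 > 0 → root in [0.464250, 0.528875]
step 4: m = 0.496563, f(m) = 0.044967 > 0 → root in [0.464250, 0.496563]
Midpoint of [0.464250, 0.496563] = 0.480406

0.48041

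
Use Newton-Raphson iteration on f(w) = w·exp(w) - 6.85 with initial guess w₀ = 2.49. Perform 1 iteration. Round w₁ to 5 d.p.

f'(w) = (w + 1)·exp(w)
w_0 = 2.490000: f = 23.182578, f' = 42.093854 → w_1 = 2.490000 - (23.182578)/(42.093854) = 1.939265

1.93926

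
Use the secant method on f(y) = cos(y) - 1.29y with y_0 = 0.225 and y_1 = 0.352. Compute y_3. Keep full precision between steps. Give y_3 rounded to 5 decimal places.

0.62537

f(y_0) = 0.684544, f(y_1) = 0.484605
y_2 = 0.352000 - (0.484605)·(0.352000 - 0.225000)/(0.484605 - (0.684544)) = 0.659818; f(y_2) = -0.061061
y_3 = 0.659818 - (-0.061061)·(0.659818 - 0.352000)/(-0.061061 - (0.484605)) = 0.625372; f(y_3) = 0.004015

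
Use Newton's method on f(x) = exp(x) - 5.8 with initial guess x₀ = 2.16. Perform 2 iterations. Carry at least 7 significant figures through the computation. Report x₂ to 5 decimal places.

f'(x) = exp(x)
x_0 = 2.160000: f = 2.871138, f' = 8.671138 → x_1 = 2.160000 - (2.871138)/(8.671138) = 1.828886
x_1 = 1.828886: f = 0.426944, f' = 6.226944 → x_2 = 1.828886 - (0.426944)/(6.226944) = 1.760322

1.76032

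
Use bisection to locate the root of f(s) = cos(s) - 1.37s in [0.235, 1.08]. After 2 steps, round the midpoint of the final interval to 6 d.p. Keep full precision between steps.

f(0.235000) = 0.650564, f(1.080000) = -1.008272 (opposite signs)
step 1: m = 0.657500, f(m) = -0.109252 < 0 → root in [0.235000, 0.657500]
step 2: m = 0.446250, f(m) = 0.290709 > 0 → root in [0.446250, 0.657500]
Midpoint of [0.446250, 0.657500] = 0.551875

0.551875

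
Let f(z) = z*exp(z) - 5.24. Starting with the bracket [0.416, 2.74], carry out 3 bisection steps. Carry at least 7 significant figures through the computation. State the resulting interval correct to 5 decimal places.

[1.28750, 1.57800]

f(0.416000) = -4.609391, f(2.740000) = 37.194339 (opposite signs)
step 1: m = 1.578000, f(m) = 2.405813 > 0 → root in [0.416000, 1.578000]
step 2: m = 0.997000, f(m) = -2.537991 < 0 → root in [0.997000, 1.578000]
step 3: m = 1.287500, f(m) = -0.574466 < 0 → root in [1.287500, 1.578000]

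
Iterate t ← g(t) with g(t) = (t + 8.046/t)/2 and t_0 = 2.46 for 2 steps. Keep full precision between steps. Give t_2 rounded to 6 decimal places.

t_1 = g(2.460000) = 2.865366
t_2 = g(2.865366) = 2.836692

2.836692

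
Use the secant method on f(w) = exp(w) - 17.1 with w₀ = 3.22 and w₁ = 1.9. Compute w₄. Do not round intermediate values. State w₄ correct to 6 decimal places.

2.828802

f(w_0) = 7.928120, f(w_1) = -10.414106
w_2 = 1.900000 - (-10.414106)·(1.900000 - 3.220000)/(-10.414106 - (7.928120)) = 2.649452; f(w_2) = -2.953714
w_3 = 2.649452 - (-2.953714)·(2.649452 - 1.900000)/(-2.953714 - (-10.414106)) = 2.946175; f(w_3) = 1.933009
w_4 = 2.946175 - (1.933009)·(2.946175 - 2.649452)/(1.933009 - (-2.953714)) = 2.828802; f(w_4) = -0.174825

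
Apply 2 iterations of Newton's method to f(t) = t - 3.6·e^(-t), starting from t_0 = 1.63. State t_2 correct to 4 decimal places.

1.1444

f'(t) = 1 + 3.6·e^(-t)
t_0 = 1.630000: f = 0.924654, f' = 1.705346 → t_1 = 1.630000 - (0.924654)/(1.705346) = 1.087791
t_1 = 1.087791: f = -0.125264, f' = 2.213056 → t_2 = 1.087791 - (-0.125264)/(2.213056) = 1.144394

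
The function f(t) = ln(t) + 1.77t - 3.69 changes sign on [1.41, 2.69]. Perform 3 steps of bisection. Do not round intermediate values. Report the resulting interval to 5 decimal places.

f(1.410000) = -0.850710, f(2.690000) = 2.060841 (opposite signs)
step 1: m = 2.050000, f(m) = 0.656340 > 0 → root in [1.410000, 2.050000]
step 2: m = 1.730000, f(m) = -0.079779 < 0 → root in [1.730000, 2.050000]
step 3: m = 1.890000, f(m) = 0.291877 > 0 → root in [1.730000, 1.890000]

[1.73000, 1.89000]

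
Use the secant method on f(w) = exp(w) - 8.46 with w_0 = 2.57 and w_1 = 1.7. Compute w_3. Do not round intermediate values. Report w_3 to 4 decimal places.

2.1575

f(w_0) = 4.605824, f(w_1) = -2.986053
w_2 = 1.700000 - (-2.986053)·(1.700000 - 2.570000)/(-2.986053 - (4.605824)) = 2.042190; f(w_2) = -0.752529
w_3 = 2.042190 - (-0.752529)·(2.042190 - 1.700000)/(-0.752529 - (-2.986053)) = 2.157482; f(w_3) = 0.189334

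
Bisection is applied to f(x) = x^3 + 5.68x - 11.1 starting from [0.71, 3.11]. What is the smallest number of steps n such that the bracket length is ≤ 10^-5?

18

Initial width b − a = 3.11 − 0.71 = 2.400000.
After n steps the width is (b−a)/2^n; need (b−a)/2^n ≤ 10^-5.
So n ≥ log₂(2.400000/10^-5) = log₂(240000.0000) ≈ 17.8727.
Hence n = 18.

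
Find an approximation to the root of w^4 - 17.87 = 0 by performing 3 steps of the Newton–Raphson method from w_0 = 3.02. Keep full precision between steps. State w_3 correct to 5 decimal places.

2.06009

f'(w) = 4w^3
w_0 = 3.020000: f = 65.311696, f' = 110.174432 → w_1 = 3.020000 - (65.311696)/(110.174432) = 2.427197
w_1 = 2.427197: f = 16.837262, f' = 57.197264 → w_2 = 2.427197 - (16.837262)/(57.197264) = 2.132826
w_2 = 2.132826: f = 2.822899, f' = 38.808422 → w_3 = 2.132826 - (2.822899)/(38.808422) = 2.060086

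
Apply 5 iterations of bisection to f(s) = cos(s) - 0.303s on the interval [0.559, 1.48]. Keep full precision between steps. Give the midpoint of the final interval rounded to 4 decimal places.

f(0.559000) = 0.678409, f(1.480000) = -0.357768 (opposite signs)
step 1: m = 1.019500, f(m) = 0.214883 > 0 → root in [1.019500, 1.480000]
step 2: m = 1.249750, f(m) = -0.063115 < 0 → root in [1.019500, 1.249750]
step 3: m = 1.134625, f(m) = 0.078681 > 0 → root in [1.134625, 1.249750]
step 4: m = 1.192188, f(m) = 0.008395 > 0 → root in [1.192188, 1.249750]
step 5: m = 1.220969, f(m) = -0.027218 < 0 → root in [1.192188, 1.220969]
Midpoint of [1.192188, 1.220969] = 1.206578

1.2066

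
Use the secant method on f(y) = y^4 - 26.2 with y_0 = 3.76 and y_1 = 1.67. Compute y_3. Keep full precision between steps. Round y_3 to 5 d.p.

f(y_0) = 173.671734, f(y_1) = -18.422037
y_2 = 1.670000 - (-18.422037)·(1.670000 - 3.760000)/(-18.422037 - (173.671734)) = 1.870434; f(y_2) = -13.960343
y_3 = 1.870434 - (-13.960343)·(1.870434 - 1.670000)/(-13.960343 - (-18.422037)) = 2.497577; f(y_3) = 12.711301

2.49758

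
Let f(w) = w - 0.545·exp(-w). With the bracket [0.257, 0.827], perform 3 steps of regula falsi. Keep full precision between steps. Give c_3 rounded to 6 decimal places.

False-position update: c = (a·f(b) − b·f(a))/(f(b) − f(a)); replace the endpoint whose sign matches f(c).
f(0.257000) = -0.164486, f(0.827000) = 0.588639
step 1: c = 0.381490, f(c) = 0.009341 > 0 → new bracket [0.257000, 0.381490]
step 2: c = 0.374801, f(c) = 0.000153 > 0 → new bracket [0.257000, 0.374801]
step 3: c = 0.374691, f(c) = 0.000003 > 0 → new bracket [0.257000, 0.374691]

0.374691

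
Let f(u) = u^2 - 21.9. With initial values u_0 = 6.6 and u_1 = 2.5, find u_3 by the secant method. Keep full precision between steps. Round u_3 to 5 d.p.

4.82895

f(u_0) = 21.660000, f(u_1) = -15.650000
u_2 = 2.500000 - (-15.650000)·(2.500000 - 6.600000)/(-15.650000 - (21.660000)) = 4.219780; f(u_2) = -4.093455
u_3 = 4.219780 - (-4.093455)·(4.219780 - 2.500000)/(-4.093455 - (-15.650000)) = 4.828945; f(u_3) = 1.418712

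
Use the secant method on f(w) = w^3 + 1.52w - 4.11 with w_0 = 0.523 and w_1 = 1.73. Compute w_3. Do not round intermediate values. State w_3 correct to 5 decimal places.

1.24023

f(w_0) = -3.171984, f(w_1) = 3.697317
w_2 = 1.730000 - (3.697317)·(1.730000 - 0.523000)/(3.697317 - (-3.171984)) = 1.080347; f(w_2) = -1.206946
w_3 = 1.080347 - (-1.206946)·(1.080347 - 1.730000)/(-1.206946 - (3.697317)) = 1.240228; f(w_3) = -0.317180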